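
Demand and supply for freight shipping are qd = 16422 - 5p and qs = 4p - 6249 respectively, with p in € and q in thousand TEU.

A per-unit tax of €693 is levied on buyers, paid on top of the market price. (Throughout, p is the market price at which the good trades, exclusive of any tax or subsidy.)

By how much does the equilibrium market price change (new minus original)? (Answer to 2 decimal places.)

-385.00

Before the shock: 16422 - 5p = 4p - 6249 ⇒ 22671 = 9p ⇒ p = 2519, q = 3827.
Since buyers pay the price plus the tax, the effective demand curve becomes qd = 12957 - 5p.
Equate the new curves: 12957 - 5p = 4p - 6249, giving 19206 = 9p, p = 2134, q = 2287.
Δp = 2134 − 2519 = -385.00.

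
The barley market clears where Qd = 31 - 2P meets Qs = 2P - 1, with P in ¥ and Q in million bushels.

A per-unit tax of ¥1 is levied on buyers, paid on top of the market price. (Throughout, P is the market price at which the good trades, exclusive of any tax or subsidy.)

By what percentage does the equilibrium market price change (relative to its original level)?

Original equilibrium: 31 - 2P = 2P - 1 gives 32 = 4P, so P = 8 and Q = 15.
Since buyers pay the price plus the tax, the effective demand curve becomes Qd = 29 - 2P.
New equilibrium: 29 - 2P = 2P - 1 ⇒ 30 = 4P ⇒ P = 7.5, Q = 14.
%ΔP = (7.5 − 8) / 8 × 100 = -6.25%.

-6.25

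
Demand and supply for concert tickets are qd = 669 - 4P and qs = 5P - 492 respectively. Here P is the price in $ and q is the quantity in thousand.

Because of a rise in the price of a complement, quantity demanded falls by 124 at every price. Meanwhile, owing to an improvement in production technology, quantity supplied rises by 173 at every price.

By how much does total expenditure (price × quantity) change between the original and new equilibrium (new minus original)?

-4281

Solve the original market: 669 - 4P = 5P - 492, hence P = 129 and q = 153.
The new curves are qd = 545 - 4P (demand) and qs = 5P - 319 (supply).
New equilibrium: 545 - 4P = 5P - 319 ⇒ 864 = 9P ⇒ P = 96, q = 161.
Expenditure moves from 129×153 = 19737 to 96×161 = 15456; change = -4281.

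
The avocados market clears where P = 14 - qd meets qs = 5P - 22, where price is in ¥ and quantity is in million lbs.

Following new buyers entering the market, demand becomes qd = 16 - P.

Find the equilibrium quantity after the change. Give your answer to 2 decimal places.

9.67

Solve the original market: 14 - P = 5P - 22, hence P = 6 and q = 8.
With the change applied: demand qd = 16 - P, supply qs = 5P - 22.
Clearing the new market: 16 - P = 5P - 22, so P = 19/3 ≈ 6.3333 and q = 29/3 ≈ 9.6667.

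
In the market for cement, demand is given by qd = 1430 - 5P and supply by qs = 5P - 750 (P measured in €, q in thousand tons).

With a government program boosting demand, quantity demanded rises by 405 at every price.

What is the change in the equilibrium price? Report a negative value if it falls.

Original equilibrium: 1430 - 5P = 5P - 750 gives 2180 = 10P, so P = 218 and q = 340.
After the shift, demand is qd = 1835 - 5P and supply is qs = 5P - 750.
New equilibrium: 1835 - 5P = 5P - 750 ⇒ 2585 = 10P ⇒ P = 258.5, q = 542.5.
ΔP = 258.5 − 218 = +40.5.

+40.5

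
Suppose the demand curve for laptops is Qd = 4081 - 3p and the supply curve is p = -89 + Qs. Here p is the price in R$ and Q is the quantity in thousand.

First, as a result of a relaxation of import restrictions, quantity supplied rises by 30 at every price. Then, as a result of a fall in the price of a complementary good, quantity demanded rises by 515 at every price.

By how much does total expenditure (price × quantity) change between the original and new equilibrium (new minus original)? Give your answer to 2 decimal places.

Initially, 4081 - 3p = p + 89, so 3992 = 4p and p = 998, Q = 1087.
After the shift, demand is Qd = 4596 - 3p and supply is Qs = p + 119.
Equate the new curves: 4596 - 3p = p + 119, giving 4477 = 4p, p = 1119.25, Q = 1238.25.
Expenditure moves from 998×1087 = 1084826 to 1119.25×1238.25 = 1385911.3125; change = +301085.31.

+301085.31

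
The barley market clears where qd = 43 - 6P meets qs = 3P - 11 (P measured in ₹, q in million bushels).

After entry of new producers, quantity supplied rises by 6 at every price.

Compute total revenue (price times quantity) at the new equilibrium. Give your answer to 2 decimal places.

58.67

Original equilibrium: 43 - 6P = 3P - 11 gives 54 = 9P, so P = 6 and q = 7.
With the change applied: demand qd = 43 - 6P, supply qs = 3P - 5.
Clearing the new market: 43 - 6P = 3P - 5, so P = 16/3 ≈ 5.3333 and q = 11.
New expenditure = 5.3333 × 11 = 58.67.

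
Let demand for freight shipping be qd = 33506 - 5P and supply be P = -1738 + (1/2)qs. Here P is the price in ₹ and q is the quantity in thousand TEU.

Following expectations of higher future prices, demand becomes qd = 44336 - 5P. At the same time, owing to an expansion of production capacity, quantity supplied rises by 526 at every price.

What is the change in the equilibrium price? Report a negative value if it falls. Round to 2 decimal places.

+1472.00

Before the shock: 33506 - 5P = 2P + 3476 ⇒ 30030 = 7P ⇒ P = 4290, q = 12056.
After the shift, demand is qd = 44336 - 5P and supply is qs = 2P + 4002.
Clearing the new market: 44336 - 5P = 2P + 4002, so P = 5762 and q = 15526.
ΔP = 5762 − 4290 = +1472.00.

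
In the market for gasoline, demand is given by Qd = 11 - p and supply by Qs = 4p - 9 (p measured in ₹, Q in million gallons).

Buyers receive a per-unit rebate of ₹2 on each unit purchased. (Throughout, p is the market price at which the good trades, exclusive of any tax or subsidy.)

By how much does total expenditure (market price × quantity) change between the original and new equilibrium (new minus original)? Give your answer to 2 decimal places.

+9.84

Before the shock: 11 - p = 4p - 9 ⇒ 20 = 5p ⇒ p = 4, Q = 7.
Since buyers' out-of-pocket price is the market price minus the rebate, the effective demand curve becomes Qd = 13 - p.
New equilibrium: 13 - p = 4p - 9 ⇒ 22 = 5p ⇒ p = 4.4, Q = 8.6.
Expenditure moves from 4×7 = 28 to 4.4×8.6 = 37.84; change = +9.84.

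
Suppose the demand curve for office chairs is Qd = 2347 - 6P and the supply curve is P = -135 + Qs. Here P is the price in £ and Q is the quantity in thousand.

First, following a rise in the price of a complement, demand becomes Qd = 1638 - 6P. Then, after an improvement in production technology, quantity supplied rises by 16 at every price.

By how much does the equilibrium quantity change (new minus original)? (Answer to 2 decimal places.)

-87.57

Solve the original market: 2347 - 6P = P + 135, hence P = 316 and Q = 451.
The new curves are Qd = 1638 - 6P (demand) and Qs = P + 151 (supply).
Setting them equal: 1638 - 6P = P + 151 → 1487 = 7P, so P = 1487/7 ≈ 212.4286 and Q = 2544/7 ≈ 363.4286.
ΔQ = 363.4286 − 451 = -87.57.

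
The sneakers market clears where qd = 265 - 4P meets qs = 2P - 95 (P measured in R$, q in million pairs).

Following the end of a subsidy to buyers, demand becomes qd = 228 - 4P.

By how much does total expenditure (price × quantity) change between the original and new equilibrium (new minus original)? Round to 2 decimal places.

-818.11

Solve the original market: 265 - 4P = 2P - 95, hence P = 60 and q = 25.
The new curves are qd = 228 - 4P (demand) and qs = 2P - 95 (supply).
Equate the new curves: 228 - 4P = 2P - 95, giving 323 = 6P, P = 323/6 ≈ 53.8333, q = 38/3 ≈ 12.6667.
Expenditure moves from 60×25 = 1500 to 53.8333×12.6667 = 681.8889; change = -818.11.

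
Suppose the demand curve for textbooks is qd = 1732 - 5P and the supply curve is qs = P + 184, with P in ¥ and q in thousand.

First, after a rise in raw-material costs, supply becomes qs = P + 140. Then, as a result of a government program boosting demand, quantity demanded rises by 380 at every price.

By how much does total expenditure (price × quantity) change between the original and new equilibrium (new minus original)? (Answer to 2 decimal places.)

+39999.11

Before the shock: 1732 - 5P = P + 184 ⇒ 1548 = 6P ⇒ P = 258, q = 442.
After the shift, demand is qd = 2112 - 5P and supply is qs = P + 140.
Equate the new curves: 2112 - 5P = P + 140, giving 1972 = 6P, P = 986/3 ≈ 328.6667, q = 1406/3 ≈ 468.6667.
Expenditure moves from 258×442 = 114036 to 328.6667×468.6667 = 154035.1111; change = +39999.11.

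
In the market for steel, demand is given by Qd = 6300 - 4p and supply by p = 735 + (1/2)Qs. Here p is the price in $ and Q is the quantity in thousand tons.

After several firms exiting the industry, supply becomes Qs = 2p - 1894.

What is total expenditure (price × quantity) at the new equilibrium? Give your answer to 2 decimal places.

Original equilibrium: 6300 - 4p = 2p - 1470 gives 7770 = 6p, so p = 1295 and Q = 1120.
The new curves are Qd = 6300 - 4p (demand) and Qs = 2p - 1894 (supply).
Setting them equal: 6300 - 4p = 2p - 1894 → 8194 = 6p, so p = 4097/3 ≈ 1365.6667 and Q = 2512/3 ≈ 837.3333.
New expenditure = 1365.6667 × 837.3333 = 1143518.22.

1143518.22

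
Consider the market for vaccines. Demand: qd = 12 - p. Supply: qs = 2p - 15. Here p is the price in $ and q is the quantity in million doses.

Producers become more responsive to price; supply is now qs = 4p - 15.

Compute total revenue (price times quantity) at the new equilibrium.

Before the shock: 12 - p = 2p - 15 ⇒ 27 = 3p ⇒ p = 9, q = 3.
The new curves are qd = 12 - p (demand) and qs = 4p - 15 (supply).
New equilibrium: 12 - p = 4p - 15 ⇒ 27 = 5p ⇒ p = 5.4, q = 6.6.
New expenditure = 5.4 × 6.6 = 35.64.

35.64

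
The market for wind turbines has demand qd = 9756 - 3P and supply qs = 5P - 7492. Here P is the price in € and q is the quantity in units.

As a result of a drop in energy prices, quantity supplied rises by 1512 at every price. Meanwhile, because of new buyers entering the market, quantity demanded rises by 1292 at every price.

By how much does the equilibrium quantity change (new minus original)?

Before the shock: 9756 - 3P = 5P - 7492 ⇒ 17248 = 8P ⇒ P = 2156, q = 3288.
After the shift, demand is qd = 11048 - 3P and supply is qs = 5P - 5980.
New equilibrium: 11048 - 3P = 5P - 5980 ⇒ 17028 = 8P ⇒ P = 2128.5, q = 4662.5.
Δq = 4662.5 − 3288 = +1374.5.

+1374.5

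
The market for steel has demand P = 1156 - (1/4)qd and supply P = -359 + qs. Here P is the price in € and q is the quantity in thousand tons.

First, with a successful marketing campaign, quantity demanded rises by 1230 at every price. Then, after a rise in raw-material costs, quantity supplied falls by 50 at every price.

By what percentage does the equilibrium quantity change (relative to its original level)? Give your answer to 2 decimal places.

+17.00

Original equilibrium: 4624 - 4P = P + 359 gives 4265 = 5P, so P = 853 and q = 1212.
The new curves are qd = 5854 - 4P (demand) and qs = P + 309 (supply).
Clearing the new market: 5854 - 4P = P + 309, so P = 1109 and q = 1418.
%Δq = (1418 − 1212) / 1212 × 100 = +17.00%.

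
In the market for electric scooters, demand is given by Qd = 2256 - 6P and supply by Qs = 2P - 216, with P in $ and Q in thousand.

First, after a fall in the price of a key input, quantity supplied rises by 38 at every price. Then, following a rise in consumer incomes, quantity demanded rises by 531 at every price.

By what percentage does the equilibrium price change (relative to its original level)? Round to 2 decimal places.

+19.94

Initially, 2256 - 6P = 2P - 216, so 2472 = 8P and P = 309, Q = 402.
The new curves are Qd = 2787 - 6P (demand) and Qs = 2P - 178 (supply).
Clearing the new market: 2787 - 6P = 2P - 178, so P = 370.625 and Q = 563.25.
%ΔP = (370.625 − 309) / 309 × 100 = +19.94%.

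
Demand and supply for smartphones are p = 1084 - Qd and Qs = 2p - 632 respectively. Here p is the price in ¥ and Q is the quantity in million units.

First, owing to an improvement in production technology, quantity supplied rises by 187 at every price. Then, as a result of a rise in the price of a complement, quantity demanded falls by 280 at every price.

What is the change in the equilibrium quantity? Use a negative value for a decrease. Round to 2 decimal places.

Initially, 1084 - p = 2p - 632, so 1716 = 3p and p = 572, Q = 512.
The shock moves the curves to Qd = 804 - p and Qs = 2p - 445.
Setting them equal: 804 - p = 2p - 445 → 1249 = 3p, so p = 1249/3 ≈ 416.3333 and Q = 1163/3 ≈ 387.6667.
ΔQ = 387.6667 − 512 = -124.33.

-124.33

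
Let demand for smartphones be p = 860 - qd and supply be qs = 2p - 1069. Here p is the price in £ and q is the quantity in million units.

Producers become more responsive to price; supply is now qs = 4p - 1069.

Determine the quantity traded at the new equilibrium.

474.2

Solve the original market: 860 - p = 2p - 1069, hence p = 643 and q = 217.
With the change applied: demand qd = 860 - p, supply qs = 4p - 1069.
Equate the new curves: 860 - p = 4p - 1069, giving 1929 = 5p, p = 385.8, q = 474.2.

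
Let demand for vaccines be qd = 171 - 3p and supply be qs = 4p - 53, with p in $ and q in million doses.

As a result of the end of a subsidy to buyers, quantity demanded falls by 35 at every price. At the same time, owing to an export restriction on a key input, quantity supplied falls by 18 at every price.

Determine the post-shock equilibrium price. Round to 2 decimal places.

29.57

Initially, 171 - 3p = 4p - 53, so 224 = 7p and p = 32, q = 75.
The shock moves the curves to qd = 136 - 3p and qs = 4p - 71.
Clearing the new market: 136 - 3p = 4p - 71, so p = 207/7 ≈ 29.5714 and q = 331/7 ≈ 47.2857.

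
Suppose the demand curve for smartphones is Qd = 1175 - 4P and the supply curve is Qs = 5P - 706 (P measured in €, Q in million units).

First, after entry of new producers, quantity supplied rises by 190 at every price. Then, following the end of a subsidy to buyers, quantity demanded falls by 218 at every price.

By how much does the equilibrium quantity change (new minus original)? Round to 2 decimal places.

-36.67

Original equilibrium: 1175 - 4P = 5P - 706 gives 1881 = 9P, so P = 209 and Q = 339.
After the shift, demand is Qd = 957 - 4P and supply is Qs = 5P - 516.
Equate the new curves: 957 - 4P = 5P - 516, giving 1473 = 9P, P = 491/3 ≈ 163.6667, Q = 907/3 ≈ 302.3333.
ΔQ = 302.3333 − 339 = -36.67.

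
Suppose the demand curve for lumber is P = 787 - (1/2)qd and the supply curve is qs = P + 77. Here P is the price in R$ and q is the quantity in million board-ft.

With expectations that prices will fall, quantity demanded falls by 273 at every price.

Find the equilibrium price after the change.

408

Solve the original market: 1574 - 2P = P + 77, hence P = 499 and q = 576.
After the shift, demand is qd = 1301 - 2P and supply is qs = P + 77.
New equilibrium: 1301 - 2P = P + 77 ⇒ 1224 = 3P ⇒ P = 408, q = 485.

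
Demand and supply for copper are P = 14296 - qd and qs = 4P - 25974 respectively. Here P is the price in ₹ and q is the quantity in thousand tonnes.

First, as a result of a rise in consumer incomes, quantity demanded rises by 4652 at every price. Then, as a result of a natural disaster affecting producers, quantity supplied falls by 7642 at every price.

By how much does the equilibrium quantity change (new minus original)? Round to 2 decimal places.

Solve the original market: 14296 - P = 4P - 25974, hence P = 8054 and q = 6242.
The new curves are qd = 18948 - P (demand) and qs = 4P - 33616 (supply).
Equate the new curves: 18948 - P = 4P - 33616, giving 52564 = 5P, P = 10512.8, q = 8435.2.
Δq = 8435.2 − 6242 = +2193.20.

+2193.20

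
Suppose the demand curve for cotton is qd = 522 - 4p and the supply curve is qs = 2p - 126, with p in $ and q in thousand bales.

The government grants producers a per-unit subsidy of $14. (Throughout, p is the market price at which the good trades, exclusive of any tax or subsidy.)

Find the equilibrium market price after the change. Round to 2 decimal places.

103.33

Before the shock: 522 - 4p = 2p - 126 ⇒ 648 = 6p ⇒ p = 108, q = 90.
Since sellers receive the price plus the subsidy, the effective supply curve becomes qs = 2p - 98.
New equilibrium: 522 - 4p = 2p - 98 ⇒ 620 = 6p ⇒ p = 310/3 ≈ 103.3333, q = 326/3 ≈ 108.6667.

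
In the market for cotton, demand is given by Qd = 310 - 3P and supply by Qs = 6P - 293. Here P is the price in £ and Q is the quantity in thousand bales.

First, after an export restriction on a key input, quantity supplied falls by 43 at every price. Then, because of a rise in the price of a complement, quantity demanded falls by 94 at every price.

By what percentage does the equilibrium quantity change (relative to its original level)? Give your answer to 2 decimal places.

Initially, 310 - 3P = 6P - 293, so 603 = 9P and P = 67, Q = 109.
After the shift, demand is Qd = 216 - 3P and supply is Qs = 6P - 336.
New equilibrium: 216 - 3P = 6P - 336 ⇒ 552 = 9P ⇒ P = 184/3 ≈ 61.3333, Q = 32.
%ΔQ = (32 − 109) / 109 × 100 = -70.64%.

-70.64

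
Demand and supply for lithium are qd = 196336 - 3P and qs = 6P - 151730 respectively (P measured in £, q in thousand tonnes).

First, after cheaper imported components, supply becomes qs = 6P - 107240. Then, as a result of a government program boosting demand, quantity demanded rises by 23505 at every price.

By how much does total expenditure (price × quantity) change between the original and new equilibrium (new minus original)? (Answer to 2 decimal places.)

Solve the original market: 196336 - 3P = 6P - 151730, hence P = 38674 and q = 80314.
With the change applied: demand qd = 219841 - 3P, supply qs = 6P - 107240.
New equilibrium: 219841 - 3P = 6P - 107240 ⇒ 327081 = 9P ⇒ P = 109027/3 ≈ 36342.3333, q = 110814.
Expenditure moves from 38674×80314 = 3106063636 to 36342.3333×110814 = 4027239326; change = +921175690.00.

+921175690.00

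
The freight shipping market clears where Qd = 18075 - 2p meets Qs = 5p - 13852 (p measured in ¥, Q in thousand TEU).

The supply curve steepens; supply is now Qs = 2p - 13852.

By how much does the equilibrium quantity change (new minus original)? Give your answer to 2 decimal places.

Original equilibrium: 18075 - 2p = 5p - 13852 gives 31927 = 7p, so p = 4561 and Q = 8953.
The shock moves the curves to Qd = 18075 - 2p and Qs = 2p - 13852.
Setting them equal: 18075 - 2p = 2p - 13852 → 31927 = 4p, so p = 7981.75 and Q = 2111.5.
ΔQ = 2111.5 − 8953 = -6841.50.

-6841.50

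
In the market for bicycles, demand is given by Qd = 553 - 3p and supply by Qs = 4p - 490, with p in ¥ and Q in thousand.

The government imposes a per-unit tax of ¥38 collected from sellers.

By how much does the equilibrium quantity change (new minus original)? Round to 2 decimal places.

-65.14

Initially, 553 - 3p = 4p - 490, so 1043 = 7p and p = 149, Q = 106.
Since sellers keep the price net of the tax, the effective supply curve becomes Qs = 4p - 642.
Equate the new curves: 553 - 3p = 4p - 642, giving 1195 = 7p, p = 1195/7 ≈ 170.7143, Q = 286/7 ≈ 40.8571.
ΔQ = 40.8571 − 106 = -65.14.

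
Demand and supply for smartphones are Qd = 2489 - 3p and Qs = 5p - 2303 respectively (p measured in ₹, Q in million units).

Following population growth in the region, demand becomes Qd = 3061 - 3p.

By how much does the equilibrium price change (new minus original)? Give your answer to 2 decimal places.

Original equilibrium: 2489 - 3p = 5p - 2303 gives 4792 = 8p, so p = 599 and Q = 692.
The shock moves the curves to Qd = 3061 - 3p and Qs = 5p - 2303.
New equilibrium: 3061 - 3p = 5p - 2303 ⇒ 5364 = 8p ⇒ p = 670.5, Q = 1049.5.
Δp = 670.5 − 599 = +71.50.

+71.50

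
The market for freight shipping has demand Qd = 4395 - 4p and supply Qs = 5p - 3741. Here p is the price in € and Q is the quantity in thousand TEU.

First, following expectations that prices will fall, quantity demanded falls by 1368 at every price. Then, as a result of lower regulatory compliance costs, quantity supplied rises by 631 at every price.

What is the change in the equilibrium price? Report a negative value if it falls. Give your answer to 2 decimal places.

-222.11

Original equilibrium: 4395 - 4p = 5p - 3741 gives 8136 = 9p, so p = 904 and Q = 779.
The shock moves the curves to Qd = 3027 - 4p and Qs = 5p - 3110.
New equilibrium: 3027 - 4p = 5p - 3110 ⇒ 6137 = 9p ⇒ p = 6137/9 ≈ 681.8889, Q = 2695/9 ≈ 299.4444.
Δp = 681.8889 − 904 = -222.11.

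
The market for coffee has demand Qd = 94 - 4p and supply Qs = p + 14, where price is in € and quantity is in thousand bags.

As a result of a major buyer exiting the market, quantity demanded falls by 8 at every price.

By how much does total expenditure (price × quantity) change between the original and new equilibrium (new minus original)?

-71.04

Original equilibrium: 94 - 4p = p + 14 gives 80 = 5p, so p = 16 and Q = 30.
With the change applied: demand Qd = 86 - 4p, supply Qs = p + 14.
Clearing the new market: 86 - 4p = p + 14, so p = 14.4 and Q = 28.4.
Expenditure moves from 16×30 = 480 to 14.4×28.4 = 408.96; change = -71.04.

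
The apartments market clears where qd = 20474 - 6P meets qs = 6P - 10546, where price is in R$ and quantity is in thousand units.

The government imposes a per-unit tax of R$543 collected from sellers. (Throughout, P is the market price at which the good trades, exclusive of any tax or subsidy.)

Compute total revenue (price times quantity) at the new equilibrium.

Before the shock: 20474 - 6P = 6P - 10546 ⇒ 31020 = 12P ⇒ P = 2585, q = 4964.
Since sellers keep the price net of the tax, the effective supply curve becomes qs = 6P - 13804.
Setting them equal: 20474 - 6P = 6P - 13804 → 34278 = 12P, so P = 2856.5 and q = 3335.
New expenditure = 2856.5 × 3335 = 9526427.5.

9526427.5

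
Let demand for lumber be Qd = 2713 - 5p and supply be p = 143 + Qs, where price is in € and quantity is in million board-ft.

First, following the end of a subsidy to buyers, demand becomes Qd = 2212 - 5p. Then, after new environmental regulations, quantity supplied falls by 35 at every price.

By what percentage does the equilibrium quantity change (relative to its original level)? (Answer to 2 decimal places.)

Original equilibrium: 2713 - 5p = p - 143 gives 2856 = 6p, so p = 476 and Q = 333.
With the change applied: demand Qd = 2212 - 5p, supply Qs = p - 178.
Setting them equal: 2212 - 5p = p - 178 → 2390 = 6p, so p = 1195/3 ≈ 398.3333 and Q = 661/3 ≈ 220.3333.
%ΔQ = (220.3333 − 333) / 333 × 100 = -33.83%.

-33.83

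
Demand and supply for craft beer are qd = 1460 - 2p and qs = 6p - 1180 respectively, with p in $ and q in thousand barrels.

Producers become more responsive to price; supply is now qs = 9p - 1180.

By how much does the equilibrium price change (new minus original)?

Original equilibrium: 1460 - 2p = 6p - 1180 gives 2640 = 8p, so p = 330 and q = 800.
With the change applied: demand qd = 1460 - 2p, supply qs = 9p - 1180.
Equate the new curves: 1460 - 2p = 9p - 1180, giving 2640 = 11p, p = 240, q = 980.
Δp = 240 − 330 = -90.

-90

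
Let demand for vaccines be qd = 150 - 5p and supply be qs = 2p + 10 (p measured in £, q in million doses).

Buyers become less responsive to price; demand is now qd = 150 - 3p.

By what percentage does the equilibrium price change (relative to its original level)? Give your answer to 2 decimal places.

Before the shock: 150 - 5p = 2p + 10 ⇒ 140 = 7p ⇒ p = 20, q = 50.
After the shift, demand is qd = 150 - 3p and supply is qs = 2p + 10.
Setting them equal: 150 - 3p = 2p + 10 → 140 = 5p, so p = 28 and q = 66.
%Δp = (28 − 20) / 20 × 100 = +40.00%.

+40.00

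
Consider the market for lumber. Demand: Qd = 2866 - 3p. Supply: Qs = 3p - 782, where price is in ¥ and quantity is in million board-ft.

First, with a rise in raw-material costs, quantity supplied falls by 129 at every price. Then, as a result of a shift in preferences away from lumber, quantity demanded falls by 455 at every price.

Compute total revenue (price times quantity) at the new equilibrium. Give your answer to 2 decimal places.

Initially, 2866 - 3p = 3p - 782, so 3648 = 6p and p = 608, Q = 1042.
The shock moves the curves to Qd = 2411 - 3p and Qs = 3p - 911.
Setting them equal: 2411 - 3p = 3p - 911 → 3322 = 6p, so p = 1661/3 ≈ 553.6667 and Q = 750.
New expenditure = 553.6667 × 750 = 415250.00.

415250.00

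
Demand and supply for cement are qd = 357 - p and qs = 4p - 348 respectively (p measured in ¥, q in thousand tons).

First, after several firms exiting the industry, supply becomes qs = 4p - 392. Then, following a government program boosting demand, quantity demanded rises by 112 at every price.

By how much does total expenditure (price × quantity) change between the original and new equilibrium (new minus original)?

+20652.96

Before the shock: 357 - p = 4p - 348 ⇒ 705 = 5p ⇒ p = 141, q = 216.
After the shift, demand is qd = 469 - p and supply is qs = 4p - 392.
Clearing the new market: 469 - p = 4p - 392, so p = 172.2 and q = 296.8.
Expenditure moves from 141×216 = 30456 to 172.2×296.8 = 51108.96; change = +20652.96.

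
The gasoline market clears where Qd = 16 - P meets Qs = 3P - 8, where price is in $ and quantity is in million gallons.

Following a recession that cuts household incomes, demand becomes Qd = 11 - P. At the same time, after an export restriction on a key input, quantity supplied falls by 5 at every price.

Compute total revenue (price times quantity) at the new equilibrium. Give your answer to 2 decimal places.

Before the shock: 16 - P = 3P - 8 ⇒ 24 = 4P ⇒ P = 6, Q = 10.
With the change applied: demand Qd = 11 - P, supply Qs = 3P - 13.
Equate the new curves: 11 - P = 3P - 13, giving 24 = 4P, P = 6, Q = 5.
New expenditure = 6 × 5 = 30.00.

30.00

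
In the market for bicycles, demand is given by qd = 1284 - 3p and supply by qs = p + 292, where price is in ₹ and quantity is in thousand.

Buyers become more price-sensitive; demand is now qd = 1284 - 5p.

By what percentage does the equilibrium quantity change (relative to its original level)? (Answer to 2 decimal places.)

Original equilibrium: 1284 - 3p = p + 292 gives 992 = 4p, so p = 248 and q = 540.
With the change applied: demand qd = 1284 - 5p, supply qs = p + 292.
Equate the new curves: 1284 - 5p = p + 292, giving 992 = 6p, p = 496/3 ≈ 165.3333, q = 1372/3 ≈ 457.3333.
%Δq = (457.3333 − 540) / 540 × 100 = -15.31%.

-15.31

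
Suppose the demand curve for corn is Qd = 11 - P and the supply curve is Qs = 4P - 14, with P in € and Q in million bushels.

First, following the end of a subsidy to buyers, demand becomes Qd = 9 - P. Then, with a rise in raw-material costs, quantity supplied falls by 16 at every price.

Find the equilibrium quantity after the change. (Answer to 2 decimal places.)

1.20

Before the shock: 11 - P = 4P - 14 ⇒ 25 = 5P ⇒ P = 5, Q = 6.
With the change applied: demand Qd = 9 - P, supply Qs = 4P - 30.
New equilibrium: 9 - P = 4P - 30 ⇒ 39 = 5P ⇒ P = 7.8, Q = 1.2.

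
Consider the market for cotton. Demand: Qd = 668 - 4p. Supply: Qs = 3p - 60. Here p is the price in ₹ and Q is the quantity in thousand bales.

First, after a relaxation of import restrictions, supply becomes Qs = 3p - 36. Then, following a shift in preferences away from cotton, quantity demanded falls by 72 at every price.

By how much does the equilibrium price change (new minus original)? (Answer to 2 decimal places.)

Initially, 668 - 4p = 3p - 60, so 728 = 7p and p = 104, Q = 252.
After the shift, demand is Qd = 596 - 4p and supply is Qs = 3p - 36.
Setting them equal: 596 - 4p = 3p - 36 → 632 = 7p, so p = 632/7 ≈ 90.2857 and Q = 1644/7 ≈ 234.8571.
Δp = 90.2857 − 104 = -13.71.

-13.71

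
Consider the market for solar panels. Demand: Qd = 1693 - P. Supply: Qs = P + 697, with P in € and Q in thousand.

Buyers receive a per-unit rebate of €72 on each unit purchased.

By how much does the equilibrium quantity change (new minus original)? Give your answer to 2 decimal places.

Original equilibrium: 1693 - P = P + 697 gives 996 = 2P, so P = 498 and Q = 1195.
Since buyers' out-of-pocket price is the market price minus the rebate, the effective demand curve becomes Qd = 1765 - P.
Clearing the new market: 1765 - P = P + 697, so P = 534 and Q = 1231.
ΔQ = 1231 − 1195 = +36.00.

+36.00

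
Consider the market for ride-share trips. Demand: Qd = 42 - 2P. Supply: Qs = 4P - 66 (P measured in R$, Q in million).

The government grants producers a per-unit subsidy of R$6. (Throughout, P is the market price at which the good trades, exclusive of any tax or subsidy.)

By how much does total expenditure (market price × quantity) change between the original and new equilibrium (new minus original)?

+88

Initially, 42 - 2P = 4P - 66, so 108 = 6P and P = 18, Q = 6.
Since sellers receive the price plus the subsidy, the effective supply curve becomes Qs = 4P - 42.
Clearing the new market: 42 - 2P = 4P - 42, so P = 14 and Q = 14.
Expenditure moves from 18×6 = 108 to 14×14 = 196; change = +88.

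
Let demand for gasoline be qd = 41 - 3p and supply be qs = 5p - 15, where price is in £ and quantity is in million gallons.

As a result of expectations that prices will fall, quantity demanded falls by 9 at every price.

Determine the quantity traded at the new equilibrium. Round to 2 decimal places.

14.38

Before the shock: 41 - 3p = 5p - 15 ⇒ 56 = 8p ⇒ p = 7, q = 20.
The shock moves the curves to qd = 32 - 3p and qs = 5p - 15.
Clearing the new market: 32 - 3p = 5p - 15, so p = 5.875 and q = 14.375.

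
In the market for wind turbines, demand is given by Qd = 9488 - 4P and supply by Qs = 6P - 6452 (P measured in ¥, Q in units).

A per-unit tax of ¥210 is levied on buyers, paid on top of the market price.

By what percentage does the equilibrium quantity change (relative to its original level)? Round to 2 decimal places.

-16.20

Before the shock: 9488 - 4P = 6P - 6452 ⇒ 15940 = 10P ⇒ P = 1594, Q = 3112.
Since buyers pay the price plus the tax, the effective demand curve becomes Qd = 8648 - 4P.
Equate the new curves: 8648 - 4P = 6P - 6452, giving 15100 = 10P, P = 1510, Q = 2608.
%ΔQ = (2608 − 3112) / 3112 × 100 = -16.20%.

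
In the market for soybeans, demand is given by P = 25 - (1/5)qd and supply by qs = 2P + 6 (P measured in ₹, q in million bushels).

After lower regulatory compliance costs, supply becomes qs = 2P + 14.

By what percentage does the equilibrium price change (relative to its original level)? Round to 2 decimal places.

-6.72

Original equilibrium: 125 - 5P = 2P + 6 gives 119 = 7P, so P = 17 and q = 40.
The new curves are qd = 125 - 5P (demand) and qs = 2P + 14 (supply).
Clearing the new market: 125 - 5P = 2P + 14, so P = 111/7 ≈ 15.8571 and q = 320/7 ≈ 45.7143.
%ΔP = (15.8571 − 17) / 17 × 100 = -6.72%.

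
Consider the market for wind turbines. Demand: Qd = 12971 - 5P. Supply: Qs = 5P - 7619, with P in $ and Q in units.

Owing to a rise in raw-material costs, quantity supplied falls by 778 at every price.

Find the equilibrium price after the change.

Original equilibrium: 12971 - 5P = 5P - 7619 gives 20590 = 10P, so P = 2059 and Q = 2676.
After the shift, demand is Qd = 12971 - 5P and supply is Qs = 5P - 8397.
Equate the new curves: 12971 - 5P = 5P - 8397, giving 21368 = 10P, P = 2136.8, Q = 2287.

2136.8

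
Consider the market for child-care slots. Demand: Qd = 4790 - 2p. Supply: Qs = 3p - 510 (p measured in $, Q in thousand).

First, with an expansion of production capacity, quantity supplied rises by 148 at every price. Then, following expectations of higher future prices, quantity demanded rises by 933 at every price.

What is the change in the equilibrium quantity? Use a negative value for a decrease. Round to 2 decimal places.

Original equilibrium: 4790 - 2p = 3p - 510 gives 5300 = 5p, so p = 1060 and Q = 2670.
The new curves are Qd = 5723 - 2p (demand) and Qs = 3p - 362 (supply).
Setting them equal: 5723 - 2p = 3p - 362 → 6085 = 5p, so p = 1217 and Q = 3289.
ΔQ = 3289 − 2670 = +619.00.

+619.00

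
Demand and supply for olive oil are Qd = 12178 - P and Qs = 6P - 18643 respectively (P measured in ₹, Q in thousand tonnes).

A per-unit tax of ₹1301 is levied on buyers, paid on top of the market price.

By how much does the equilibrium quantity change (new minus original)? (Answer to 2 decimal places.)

-1115.14

Initially, 12178 - P = 6P - 18643, so 30821 = 7P and P = 4403, Q = 7775.
Since buyers pay the price plus the tax, the effective demand curve becomes Qd = 10877 - P.
New equilibrium: 10877 - P = 6P - 18643 ⇒ 29520 = 7P ⇒ P = 29520/7 ≈ 4217.1429, Q = 46619/7 ≈ 6659.8571.
ΔQ = 6659.8571 − 7775 = -1115.14.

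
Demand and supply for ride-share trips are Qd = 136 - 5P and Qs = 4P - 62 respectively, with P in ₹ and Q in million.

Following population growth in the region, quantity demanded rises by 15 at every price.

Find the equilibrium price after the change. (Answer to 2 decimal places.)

Before the shock: 136 - 5P = 4P - 62 ⇒ 198 = 9P ⇒ P = 22, Q = 26.
After the shift, demand is Qd = 151 - 5P and supply is Qs = 4P - 62.
New equilibrium: 151 - 5P = 4P - 62 ⇒ 213 = 9P ⇒ P = 71/3 ≈ 23.6667, Q = 98/3 ≈ 32.6667.

23.67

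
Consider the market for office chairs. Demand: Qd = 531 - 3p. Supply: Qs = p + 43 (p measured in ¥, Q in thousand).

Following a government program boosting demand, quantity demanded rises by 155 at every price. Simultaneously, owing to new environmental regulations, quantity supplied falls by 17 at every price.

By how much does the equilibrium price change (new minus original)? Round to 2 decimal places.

Before the shock: 531 - 3p = p + 43 ⇒ 488 = 4p ⇒ p = 122, Q = 165.
The new curves are Qd = 686 - 3p (demand) and Qs = p + 26 (supply).
Clearing the new market: 686 - 3p = p + 26, so p = 165 and Q = 191.
Δp = 165 − 122 = +43.00.

+43.00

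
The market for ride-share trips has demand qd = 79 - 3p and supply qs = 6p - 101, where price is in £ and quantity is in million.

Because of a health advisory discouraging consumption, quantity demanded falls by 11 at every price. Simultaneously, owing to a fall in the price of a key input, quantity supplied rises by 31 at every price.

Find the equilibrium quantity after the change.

Before the shock: 79 - 3p = 6p - 101 ⇒ 180 = 9p ⇒ p = 20, q = 19.
The shock moves the curves to qd = 68 - 3p and qs = 6p - 70.
Equate the new curves: 68 - 3p = 6p - 70, giving 138 = 9p, p = 46/3 ≈ 15.3333, q = 22.

22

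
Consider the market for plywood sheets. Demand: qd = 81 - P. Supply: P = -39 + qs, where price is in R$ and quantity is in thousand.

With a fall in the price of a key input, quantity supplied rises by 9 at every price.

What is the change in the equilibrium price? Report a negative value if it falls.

Original equilibrium: 81 - P = P + 39 gives 42 = 2P, so P = 21 and q = 60.
With the change applied: demand qd = 81 - P, supply qs = P + 48.
Setting them equal: 81 - P = P + 48 → 33 = 2P, so P = 16.5 and q = 64.5.
ΔP = 16.5 − 21 = -4.5.

-4.5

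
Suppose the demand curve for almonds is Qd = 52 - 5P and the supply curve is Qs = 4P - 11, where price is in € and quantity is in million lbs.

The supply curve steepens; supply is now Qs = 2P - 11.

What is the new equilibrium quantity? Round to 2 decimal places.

Solve the original market: 52 - 5P = 4P - 11, hence P = 7 and Q = 17.
The new curves are Qd = 52 - 5P (demand) and Qs = 2P - 11 (supply).
Clearing the new market: 52 - 5P = 2P - 11, so P = 9 and Q = 7.

7.00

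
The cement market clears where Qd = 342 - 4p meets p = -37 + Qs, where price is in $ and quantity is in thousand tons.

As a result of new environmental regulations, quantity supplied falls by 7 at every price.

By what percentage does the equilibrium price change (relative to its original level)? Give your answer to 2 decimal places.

+2.30

Before the shock: 342 - 4p = p + 37 ⇒ 305 = 5p ⇒ p = 61, Q = 98.
The shock moves the curves to Qd = 342 - 4p and Qs = p + 30.
Clearing the new market: 342 - 4p = p + 30, so p = 62.4 and Q = 92.4.
%Δp = (62.4 − 61) / 61 × 100 = +2.30%.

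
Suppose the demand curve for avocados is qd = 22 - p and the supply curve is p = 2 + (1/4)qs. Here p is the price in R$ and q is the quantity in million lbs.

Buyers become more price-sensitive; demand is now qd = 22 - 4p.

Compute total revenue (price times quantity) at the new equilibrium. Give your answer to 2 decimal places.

Initially, 22 - p = 4p - 8, so 30 = 5p and p = 6, q = 16.
The shock moves the curves to qd = 22 - 4p and qs = 4p - 8.
Clearing the new market: 22 - 4p = 4p - 8, so p = 3.75 and q = 7.
New expenditure = 3.75 × 7 = 26.25.

26.25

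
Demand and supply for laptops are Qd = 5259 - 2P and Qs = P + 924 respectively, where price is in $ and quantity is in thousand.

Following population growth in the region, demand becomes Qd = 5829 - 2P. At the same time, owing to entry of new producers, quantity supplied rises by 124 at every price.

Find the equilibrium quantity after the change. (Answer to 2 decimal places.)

Solve the original market: 5259 - 2P = P + 924, hence P = 1445 and Q = 2369.
The new curves are Qd = 5829 - 2P (demand) and Qs = P + 1048 (supply).
Setting them equal: 5829 - 2P = P + 1048 → 4781 = 3P, so P = 4781/3 ≈ 1593.6667 and Q = 7925/3 ≈ 2641.6667.

2641.67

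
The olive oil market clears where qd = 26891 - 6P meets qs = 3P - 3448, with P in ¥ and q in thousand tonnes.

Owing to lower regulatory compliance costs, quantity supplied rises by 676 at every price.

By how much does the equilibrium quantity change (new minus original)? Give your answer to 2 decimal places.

Initially, 26891 - 6P = 3P - 3448, so 30339 = 9P and P = 3371, q = 6665.
The new curves are qd = 26891 - 6P (demand) and qs = 3P - 2772 (supply).
Equate the new curves: 26891 - 6P = 3P - 2772, giving 29663 = 9P, P = 29663/9 ≈ 3295.8889, q = 21347/3 ≈ 7115.6667.
Δq = 7115.6667 − 6665 = +450.67.

+450.67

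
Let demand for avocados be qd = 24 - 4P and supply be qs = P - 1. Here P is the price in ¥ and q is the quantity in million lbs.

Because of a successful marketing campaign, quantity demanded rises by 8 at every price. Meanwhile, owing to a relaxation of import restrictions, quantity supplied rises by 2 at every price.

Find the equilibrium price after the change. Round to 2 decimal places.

6.20

Before the shock: 24 - 4P = P - 1 ⇒ 25 = 5P ⇒ P = 5, q = 4.
The shock moves the curves to qd = 32 - 4P and qs = P + 1.
New equilibrium: 32 - 4P = P + 1 ⇒ 31 = 5P ⇒ P = 6.2, q = 7.2.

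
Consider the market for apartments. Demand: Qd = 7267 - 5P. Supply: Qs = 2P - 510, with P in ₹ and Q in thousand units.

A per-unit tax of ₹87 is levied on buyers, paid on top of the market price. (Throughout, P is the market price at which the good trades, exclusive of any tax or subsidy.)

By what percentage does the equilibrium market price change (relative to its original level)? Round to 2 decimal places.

-5.59

Before the shock: 7267 - 5P = 2P - 510 ⇒ 7777 = 7P ⇒ P = 1111, Q = 1712.
Since buyers pay the price plus the tax, the effective demand curve becomes Qd = 6832 - 5P.
Setting them equal: 6832 - 5P = 2P - 510 → 7342 = 7P, so P = 7342/7 ≈ 1048.8571 and Q = 11114/7 ≈ 1587.7143.
%ΔP = (1048.8571 − 1111) / 1111 × 100 = -5.59%.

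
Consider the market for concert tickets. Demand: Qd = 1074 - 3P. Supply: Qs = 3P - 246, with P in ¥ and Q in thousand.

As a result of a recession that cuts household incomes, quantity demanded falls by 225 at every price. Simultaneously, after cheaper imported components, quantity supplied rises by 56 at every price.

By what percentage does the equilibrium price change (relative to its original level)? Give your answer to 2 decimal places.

-21.29

Original equilibrium: 1074 - 3P = 3P - 246 gives 1320 = 6P, so P = 220 and Q = 414.
After the shift, demand is Qd = 849 - 3P and supply is Qs = 3P - 190.
Setting them equal: 849 - 3P = 3P - 190 → 1039 = 6P, so P = 1039/6 ≈ 173.1667 and Q = 329.5.
%ΔP = (173.1667 − 220) / 220 × 100 = -21.29%.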